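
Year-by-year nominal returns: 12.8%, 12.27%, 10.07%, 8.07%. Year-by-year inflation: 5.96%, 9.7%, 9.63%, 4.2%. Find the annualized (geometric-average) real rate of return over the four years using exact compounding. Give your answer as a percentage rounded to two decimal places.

3.20%

Nominal growth factor = 1.1280 × 1.1227 × 1.1007 × 1.0807 = 1.50642301
Price-level growth factor = 1.0596 × 1.0970 × 1.0963 × 1.0420 = 1.32783989
Real growth factor = 1.50642301 / 1.32783989 = 1.13449146
Annualized real rate = 1.13449146^(1/4) − 1 = 3.2049% → 3.20%.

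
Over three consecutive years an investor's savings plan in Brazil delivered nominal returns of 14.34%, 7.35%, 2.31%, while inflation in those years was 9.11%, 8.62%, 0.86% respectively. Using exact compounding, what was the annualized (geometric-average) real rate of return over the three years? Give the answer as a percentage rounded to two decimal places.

1.66%

Nominal growth factor = 1.1434 × 1.0735 × 1.0231 = 1.25579376
Price-level growth factor = 1.0911 × 1.0862 × 1.0086 = 1.19534513
Real growth factor = 1.25579376 / 1.19534513 = 1.05057002
Annualized real rate = 1.05057002^(1/3) − 1 = 1.6580% → 1.66%.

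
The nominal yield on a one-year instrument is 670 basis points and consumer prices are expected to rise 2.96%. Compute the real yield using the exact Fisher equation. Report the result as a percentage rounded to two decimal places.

3.63%

1 + r = 1.06700 / 1.02960 = 1.036325
r = 1.036325 − 1 = 3.6325%, i.e. 3.63%.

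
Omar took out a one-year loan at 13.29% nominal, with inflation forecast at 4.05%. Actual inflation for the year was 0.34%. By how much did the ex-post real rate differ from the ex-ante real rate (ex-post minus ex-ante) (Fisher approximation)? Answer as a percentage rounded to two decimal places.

3.71%

Ex-ante: 13.29% − 4.05% = 9.240%
Ex-post: 13.29% − 0.34% = 12.950%
Difference (ex-post − ex-ante) = 3.7100% → 3.71%.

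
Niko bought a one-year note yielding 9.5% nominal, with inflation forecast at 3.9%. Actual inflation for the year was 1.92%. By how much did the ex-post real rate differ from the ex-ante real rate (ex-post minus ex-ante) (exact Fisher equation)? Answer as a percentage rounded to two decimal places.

2.05%

Ex-ante: (1 + 0.0950)/(1 + 0.0390) − 1 = 5.3898%
Ex-post: (1 + 0.0950)/(1 + 0.0192) − 1 = 7.4372%
Difference (ex-post − ex-ante) = 2.0474% → 2.05%.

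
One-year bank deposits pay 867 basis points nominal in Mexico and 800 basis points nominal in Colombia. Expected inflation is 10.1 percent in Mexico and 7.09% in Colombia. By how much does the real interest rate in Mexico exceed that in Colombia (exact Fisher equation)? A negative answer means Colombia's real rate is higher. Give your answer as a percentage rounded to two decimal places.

Mexico: (1 + 0.0867)/(1 + 0.1010) − 1 = -1.2988%
Colombia: (1 + 0.0800)/(1 + 0.0709) − 1 = 0.8498%
Differential = -1.2988% − 0.8498% = -2.1486% → -2.15%.

-2.15%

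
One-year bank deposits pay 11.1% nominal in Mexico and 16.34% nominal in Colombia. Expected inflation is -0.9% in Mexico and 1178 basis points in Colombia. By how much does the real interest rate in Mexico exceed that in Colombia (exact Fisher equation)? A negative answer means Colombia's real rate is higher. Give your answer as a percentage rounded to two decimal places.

8.03%

Mexico: (1 + 0.1110)/(1 − 0.0090) − 1 = 12.1090%
Colombia: (1 + 0.1634)/(1 + 0.1178) − 1 = 4.0794%
Differential = 12.1090% − 4.0794% = 8.0295% → 8.03%.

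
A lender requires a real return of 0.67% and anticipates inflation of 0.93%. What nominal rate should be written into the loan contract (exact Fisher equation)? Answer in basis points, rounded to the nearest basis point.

(1 + i) = (1 + r)(1 + π) = 1.00670 × 1.00930 = 1.01606231
i = 1.01606231 − 1, so the required nominal rate is 161 basis points.

161 basis points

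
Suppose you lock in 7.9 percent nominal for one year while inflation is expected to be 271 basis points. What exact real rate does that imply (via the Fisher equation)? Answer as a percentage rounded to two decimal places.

5.05%

By the Fisher equation, 1 + r = (1 + i)/(1 + π).
1 + r = 1.07900 / 1.02710 = 1.050531
r = 1.050531 − 1 = 5.0531%, i.e. 5.05%.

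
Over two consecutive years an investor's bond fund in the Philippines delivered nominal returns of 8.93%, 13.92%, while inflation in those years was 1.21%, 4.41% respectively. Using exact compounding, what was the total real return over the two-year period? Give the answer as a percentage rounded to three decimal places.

Nominal growth factor = 1.0893 × 1.1392 = 1.240931
Price-level growth factor = 1.0121 × 1.0441 = 1.056734
Real growth factor = 1.240931 / 1.056734 = 1.174308
Total real return = 1.174308 − 1 → 17.431%.

17.431%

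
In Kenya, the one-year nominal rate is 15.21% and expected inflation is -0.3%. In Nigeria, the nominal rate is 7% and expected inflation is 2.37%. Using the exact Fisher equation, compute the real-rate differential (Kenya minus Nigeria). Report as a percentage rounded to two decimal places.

Kenya: (1 + 0.1521)/(1 − 0.0030) − 1 = 15.5567%
Nigeria: (1 + 0.0700)/(1 + 0.0237) − 1 = 4.5228%
Differential = 15.5567% − 4.5228% = 11.0339% → 11.03%.

11.03%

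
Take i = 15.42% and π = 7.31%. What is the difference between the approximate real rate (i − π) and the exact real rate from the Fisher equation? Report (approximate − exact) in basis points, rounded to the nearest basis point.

Approximate: r ≈ 15.420% − 7.310% = 8.1100%
Exact: (1 + 0.1542)/(1 + 0.0731) − 1 = 7.5575%
Error = 8.1100% − 7.5575% = 0.5525% → 55 basis points.

55 basis points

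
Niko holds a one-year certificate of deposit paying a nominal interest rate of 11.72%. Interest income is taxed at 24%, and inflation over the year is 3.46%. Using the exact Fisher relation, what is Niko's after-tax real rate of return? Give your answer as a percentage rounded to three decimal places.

5.265%

After-tax nominal return = 11.72% × (1 − 0.24) = 8.9072%.
1 + r = 1.089072 / 1.03460 = 1.052650
After-tax real rate = 1.052650 − 1 → 5.265%.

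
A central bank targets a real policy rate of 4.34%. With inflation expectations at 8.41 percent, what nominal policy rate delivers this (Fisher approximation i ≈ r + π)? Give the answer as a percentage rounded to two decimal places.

i ≈ r + π = 4.34% + 8.41% = 12.75%.

12.75%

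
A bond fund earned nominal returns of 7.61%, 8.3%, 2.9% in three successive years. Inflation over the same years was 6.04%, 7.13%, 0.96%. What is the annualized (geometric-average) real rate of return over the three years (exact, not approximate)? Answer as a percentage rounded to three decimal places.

1.498%

Compound the nominal returns: 1.0761 × 1.0830 × 1.0290 = 1.199213373.
Compound inflation: 1.0604 × 1.0713 × 1.0096 = 1.146912183.
Deflate: 1.199213373 / 1.146912183 = 1.045601739.
Annualized real rate = 1.045601739^(1/3) − 1 = 1.49752% → 1.498%.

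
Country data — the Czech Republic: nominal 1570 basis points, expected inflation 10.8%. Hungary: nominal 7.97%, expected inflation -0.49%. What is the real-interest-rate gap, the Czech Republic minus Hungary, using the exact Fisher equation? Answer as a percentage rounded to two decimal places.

-4.08%

The Czech Republic: (1 + 0.1570)/(1 + 0.1080) − 1 = 4.4224%
Hungary: (1 + 0.0797)/(1 − 0.0049) − 1 = 8.5017%
Differential = 4.4224% − 8.5017% = -4.0793% → -4.08%.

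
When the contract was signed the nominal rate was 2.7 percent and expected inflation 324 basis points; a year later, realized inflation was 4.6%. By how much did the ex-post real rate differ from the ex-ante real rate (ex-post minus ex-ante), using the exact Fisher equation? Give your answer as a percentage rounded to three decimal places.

Ex-ante: (1 + 0.0270)/(1 + 0.0324) − 1 = -0.5231%
Ex-post: (1 + 0.0270)/(1 + 0.0460) − 1 = -1.8164%
Difference (ex-post − ex-ante) = -1.2934% → -1.293%.

-1.293%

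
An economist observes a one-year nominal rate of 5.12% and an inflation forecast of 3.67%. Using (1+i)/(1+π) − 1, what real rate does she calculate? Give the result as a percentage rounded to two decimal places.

1 + r = 1.05120 / 1.03670 = 1.013987
r = 1.013987 − 1 = 1.3987%, i.e. 1.40%.

1.40%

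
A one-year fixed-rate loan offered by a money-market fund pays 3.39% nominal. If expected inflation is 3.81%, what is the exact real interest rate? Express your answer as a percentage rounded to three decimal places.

-0.405%

By the Fisher relation, 1 + r = (1 + i)/(1 + π).
1 + r = 1.03390 / 1.03810 = 0.995954
r = 0.995954 − 1 = -0.4046%, i.e. -0.405%.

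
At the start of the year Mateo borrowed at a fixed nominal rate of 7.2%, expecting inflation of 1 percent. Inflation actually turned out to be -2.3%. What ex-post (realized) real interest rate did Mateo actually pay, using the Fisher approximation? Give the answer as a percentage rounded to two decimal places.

9.50%

Ex-post: 7.2% − (-2.3%) = 9.500%
So the realized real rate is 9.50%.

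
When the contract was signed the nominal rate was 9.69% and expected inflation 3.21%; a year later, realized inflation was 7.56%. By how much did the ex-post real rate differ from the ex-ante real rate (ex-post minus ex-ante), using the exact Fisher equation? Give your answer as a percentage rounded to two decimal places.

-4.30%

Ex-ante: (1 + 0.0969)/(1 + 0.0321) − 1 = 6.2785%
Ex-post: (1 + 0.0969)/(1 + 0.0756) − 1 = 1.9803%
Difference (ex-post − ex-ante) = -4.2982% → -4.30%.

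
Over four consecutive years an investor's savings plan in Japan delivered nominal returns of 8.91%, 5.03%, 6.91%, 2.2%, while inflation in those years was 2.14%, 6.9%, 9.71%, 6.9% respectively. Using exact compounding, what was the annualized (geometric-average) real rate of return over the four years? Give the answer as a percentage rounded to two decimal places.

-0.61%

Nominal growth factor = 1.0891 × 1.0503 × 1.0691 × 1.0220 = 1.24982828
Price-level growth factor = 1.0214 × 1.0690 × 1.0971 × 1.0690 = 1.28055277
Real growth factor = 1.24982828 / 1.28055277 = 0.97600686
Annualized real rate = 0.97600686^(1/4) − 1 = -0.6053% → -0.61%.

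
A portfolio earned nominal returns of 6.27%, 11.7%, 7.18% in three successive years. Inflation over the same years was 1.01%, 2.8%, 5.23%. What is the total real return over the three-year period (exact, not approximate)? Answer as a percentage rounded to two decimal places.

16.43%

Nominal growth factor = 1.0627 × 1.1170 × 1.0718 = 1.272265
Price-level growth factor = 1.0101 × 1.0280 × 1.0523 = 1.092690
Real growth factor = 1.272265 / 1.092690 = 1.164342
Total real return = 1.164342 − 1 → 16.43%.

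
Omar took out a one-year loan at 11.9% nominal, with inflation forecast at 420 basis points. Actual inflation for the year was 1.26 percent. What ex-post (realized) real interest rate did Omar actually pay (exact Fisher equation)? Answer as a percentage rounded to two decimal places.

Ex-post: (1 + 0.1190)/(1 + 0.0126) − 1 = 10.5076%
So the realized real rate is 10.51%.

10.51%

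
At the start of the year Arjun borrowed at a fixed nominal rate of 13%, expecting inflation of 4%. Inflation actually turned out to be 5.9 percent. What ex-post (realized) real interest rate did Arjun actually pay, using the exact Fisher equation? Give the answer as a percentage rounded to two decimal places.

Ex-post: (1 + 0.1300)/(1 + 0.0590) − 1 = 6.7044%
So the realized real rate is 6.70%.

6.70%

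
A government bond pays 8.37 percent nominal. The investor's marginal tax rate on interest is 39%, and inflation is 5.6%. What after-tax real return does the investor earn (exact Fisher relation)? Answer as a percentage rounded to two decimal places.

-0.47%

After-tax nominal return = 8.37% × (1 − 0.39) = 5.1057%.
1 + r = 1.051057 / 1.05600 = 0.995319
After-tax real rate = 0.995319 − 1 → -0.47%.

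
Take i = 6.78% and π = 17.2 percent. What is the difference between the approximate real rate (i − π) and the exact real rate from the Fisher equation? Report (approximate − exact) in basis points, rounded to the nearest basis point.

-153 basis points

Approximate: r ≈ 6.780% − 17.200% = -10.4200%
Exact: (1 + 0.0678)/(1 + 0.1720) − 1 = -8.8908%
Error = -10.4200% − (-8.8908%) = -1.5292% → -153 basis points.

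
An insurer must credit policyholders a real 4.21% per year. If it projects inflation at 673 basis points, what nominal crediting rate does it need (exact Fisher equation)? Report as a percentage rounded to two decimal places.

(1 + i) = (1 + r)(1 + π) = 1.04210 × 1.06730 = 1.11223333
i = 1.11223333 − 1, so the required nominal rate is 11.22%.

11.22%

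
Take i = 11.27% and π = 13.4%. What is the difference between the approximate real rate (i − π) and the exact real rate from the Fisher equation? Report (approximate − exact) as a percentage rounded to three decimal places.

-0.252%

Approximate: r ≈ 11.270% − 13.400% = -2.1300%
Exact: (1 + 0.1127)/(1 + 0.1340) − 1 = -1.8783%
Error = -2.1300% − (-1.8783%) = -0.2517% → -0.252%.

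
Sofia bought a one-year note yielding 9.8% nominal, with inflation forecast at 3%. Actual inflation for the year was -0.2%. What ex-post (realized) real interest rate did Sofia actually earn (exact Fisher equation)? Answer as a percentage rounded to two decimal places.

Ex-post: (1 + 0.0980)/(1 − 0.0020) − 1 = 10.0200%
So the realized real rate is 10.02%.

10.02%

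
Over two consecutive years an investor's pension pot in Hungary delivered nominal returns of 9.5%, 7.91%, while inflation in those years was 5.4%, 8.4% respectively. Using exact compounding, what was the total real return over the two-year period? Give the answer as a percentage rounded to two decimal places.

3.42%

Compound the nominal returns: 1.0950 × 1.0791 = 1.181615.
Compound inflation: 1.0540 × 1.0840 = 1.142536.
Deflate: 1.181615 / 1.142536 = 1.034203.
Total real return = 1.034203 − 1 → 3.42%.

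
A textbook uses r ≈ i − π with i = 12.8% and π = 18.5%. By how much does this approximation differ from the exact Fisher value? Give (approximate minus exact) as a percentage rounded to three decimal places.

-0.890%

Approximate: r ≈ 12.800% − 18.500% = -5.7000%
Exact: (1 + 0.1280)/(1 + 0.1850) − 1 = -4.8101%
Error = -5.7000% − (-4.8101%) = -0.8899% → -0.890%.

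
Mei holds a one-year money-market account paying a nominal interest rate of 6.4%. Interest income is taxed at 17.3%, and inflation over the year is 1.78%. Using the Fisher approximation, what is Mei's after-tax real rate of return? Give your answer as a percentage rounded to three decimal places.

3.513%

After-tax nominal return = 6.4% × (1 − 0.173) = 5.2928%.
r ≈ 5.2928% − 1.78% → 3.513%.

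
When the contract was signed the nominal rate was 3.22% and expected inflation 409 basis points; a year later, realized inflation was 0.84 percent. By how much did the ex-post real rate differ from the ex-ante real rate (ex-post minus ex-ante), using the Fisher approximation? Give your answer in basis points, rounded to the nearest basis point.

Ex-ante: 3.22% − 4.09% = -0.870%
Ex-post: 3.22% − 0.84% = 2.380%
Difference (ex-post − ex-ante) = 3.2500% → 325 basis points.

325 basis points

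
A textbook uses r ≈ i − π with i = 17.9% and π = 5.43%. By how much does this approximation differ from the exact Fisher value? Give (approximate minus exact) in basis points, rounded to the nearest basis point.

Approximate: r ≈ 17.900% − 5.430% = 12.4700%
Exact: (1 + 0.1790)/(1 + 0.0543) − 1 = 11.8278%
Error = 12.4700% − 11.8278% = 0.6422% → 64 basis points.

64 basis points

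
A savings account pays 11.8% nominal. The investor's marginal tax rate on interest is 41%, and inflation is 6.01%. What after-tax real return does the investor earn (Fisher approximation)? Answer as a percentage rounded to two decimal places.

0.95%

After-tax nominal return = 11.8% × (1 − 0.41) = 6.9620%.
r ≈ 6.9620% − 6.01% → 0.95%.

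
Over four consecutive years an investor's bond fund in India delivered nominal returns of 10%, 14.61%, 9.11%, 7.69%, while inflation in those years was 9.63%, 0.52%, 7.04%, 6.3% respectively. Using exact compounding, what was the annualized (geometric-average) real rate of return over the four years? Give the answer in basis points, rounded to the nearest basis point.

426 basis points

Nominal growth factor = 1.1000 × 1.1461 × 1.0911 × 1.0769 = 1.48134130
Price-level growth factor = 1.0963 × 1.0052 × 1.0704 × 1.0630 = 1.25389526
Real growth factor = 1.48134130 / 1.25389526 = 1.18139158
Annualized real rate = 1.18139158^(1/4) − 1 = 4.2554% → 426 basis points.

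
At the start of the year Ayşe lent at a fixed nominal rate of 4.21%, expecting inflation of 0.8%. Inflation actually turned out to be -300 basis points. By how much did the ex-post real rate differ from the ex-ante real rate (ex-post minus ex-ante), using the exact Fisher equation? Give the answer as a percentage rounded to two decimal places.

4.05%

Ex-ante: (1 + 0.0421)/(1 + 0.0080) − 1 = 3.3829%
Ex-post: (1 + 0.0421)/(1 − 0.0300) − 1 = 7.4330%
Difference (ex-post − ex-ante) = 4.0501% → 4.05%.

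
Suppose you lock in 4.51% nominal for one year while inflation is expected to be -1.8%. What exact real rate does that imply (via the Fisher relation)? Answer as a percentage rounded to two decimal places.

6.43%

1 + r = 1.04510 / 0.98200 = 1.064257
r = 1.064257 − 1 = 6.4257%, i.e. 6.43%.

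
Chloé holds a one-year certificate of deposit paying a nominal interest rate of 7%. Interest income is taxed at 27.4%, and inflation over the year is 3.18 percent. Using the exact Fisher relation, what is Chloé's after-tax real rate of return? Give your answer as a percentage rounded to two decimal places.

After-tax nominal return = 7% × (1 − 0.274) = 5.0820%.
1 + r = 1.05082 / 1.03180 = 1.018434
After-tax real rate = 1.018434 − 1 → 1.84%.

1.84%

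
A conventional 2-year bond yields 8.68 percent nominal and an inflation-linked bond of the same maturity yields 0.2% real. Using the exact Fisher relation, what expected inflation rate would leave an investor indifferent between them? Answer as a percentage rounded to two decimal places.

(1 + π) = (1 + i)/(1 + r) = 1.08680 / 1.00200 = 1.084631
Break-even inflation = 1.084631 − 1 → 8.46%.

8.46%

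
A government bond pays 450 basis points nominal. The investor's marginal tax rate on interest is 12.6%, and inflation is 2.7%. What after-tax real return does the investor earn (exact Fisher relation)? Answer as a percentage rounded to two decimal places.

1.20%

After-tax nominal return = 4.5% × (1 − 0.126) = 3.9330%.
1 + r = 1.03933 / 1.02700 = 1.012006
After-tax real rate = 1.012006 − 1 → 1.20%.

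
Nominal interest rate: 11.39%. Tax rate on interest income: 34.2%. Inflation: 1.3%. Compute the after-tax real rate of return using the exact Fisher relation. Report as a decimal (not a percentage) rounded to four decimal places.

0.0612

After-tax nominal return = 11.39% × (1 − 0.342) = 7.49462%.
1 + r = 1.0749462 / 1.01300 = 1.061151
After-tax real rate = 1.061151 − 1 → 0.0612.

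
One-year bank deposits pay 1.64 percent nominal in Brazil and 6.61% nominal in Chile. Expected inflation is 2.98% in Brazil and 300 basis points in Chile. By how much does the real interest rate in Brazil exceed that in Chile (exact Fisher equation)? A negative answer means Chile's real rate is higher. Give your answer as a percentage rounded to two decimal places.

Brazil: (1 + 0.0164)/(1 + 0.0298) − 1 = -1.3012%
Chile: (1 + 0.0661)/(1 + 0.0300) − 1 = 3.5049%
Differential = -1.3012% − 3.5049% = -4.8061% → -4.81%.

-4.81%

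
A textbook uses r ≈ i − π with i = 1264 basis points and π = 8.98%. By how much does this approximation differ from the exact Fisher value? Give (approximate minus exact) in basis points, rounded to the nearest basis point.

30 basis points

Approximate: r ≈ 12.640% − 8.980% = 3.6600%
Exact: (1 + 0.1264)/(1 + 0.0898) − 1 = 3.3584%
Error = 3.6600% − 3.3584% = 0.3016% → 30 basis points.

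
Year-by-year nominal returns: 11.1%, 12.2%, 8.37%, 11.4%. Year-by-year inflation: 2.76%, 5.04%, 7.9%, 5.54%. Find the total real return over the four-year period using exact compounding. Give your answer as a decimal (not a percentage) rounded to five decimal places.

0.22429

Compound the nominal returns: 1.1110 × 1.1220 × 1.0837 × 1.1140 = 1.504878.
Compound inflation: 1.0276 × 1.0504 × 1.0790 × 1.0554 = 1.229185.
Deflate: 1.504878 / 1.229185 = 1.224289.
Total real return = 1.224289 − 1 → 0.22429.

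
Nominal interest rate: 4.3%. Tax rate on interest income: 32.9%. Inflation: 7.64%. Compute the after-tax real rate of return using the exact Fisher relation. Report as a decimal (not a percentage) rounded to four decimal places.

After-tax nominal return = 4.3% × (1 − 0.329) = 2.8853%.
1 + r = 1.028853 / 1.07640 = 0.955828
After-tax real rate = 0.955828 − 1 → -0.0442.

-0.0442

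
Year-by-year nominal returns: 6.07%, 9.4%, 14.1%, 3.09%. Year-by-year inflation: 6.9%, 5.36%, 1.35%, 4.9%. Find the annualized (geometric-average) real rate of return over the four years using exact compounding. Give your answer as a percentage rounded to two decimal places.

Compound the nominal returns: 1.0607 × 1.0940 × 1.1410 × 1.0309 = 1.36493533.
Compound inflation: 1.0690 × 1.0536 × 1.0135 × 1.0490 = 1.19743710.
Deflate: 1.36493533 / 1.19743710 = 1.13988061.
Annualized real rate = 1.13988061^(1/4) − 1 = 3.3272% → 3.33%.

3.33%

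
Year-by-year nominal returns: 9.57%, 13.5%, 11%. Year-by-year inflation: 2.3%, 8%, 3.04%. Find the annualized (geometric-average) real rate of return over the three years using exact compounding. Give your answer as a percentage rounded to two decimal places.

Compound the nominal returns: 1.0957 × 1.1350 × 1.1100 = 1.38041765.
Compound inflation: 1.0230 × 1.0800 × 1.0304 = 1.13842714.
Deflate: 1.38041765 / 1.13842714 = 1.21256565.
Annualized real rate = 1.21256565^(1/3) − 1 = 6.6355% → 6.64%.

6.64%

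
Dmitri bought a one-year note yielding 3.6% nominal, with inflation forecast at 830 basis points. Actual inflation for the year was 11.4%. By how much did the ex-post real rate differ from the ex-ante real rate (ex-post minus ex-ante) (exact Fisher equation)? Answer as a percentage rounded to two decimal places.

Ex-ante: (1 + 0.0360)/(1 + 0.0830) − 1 = -4.3398%
Ex-post: (1 + 0.0360)/(1 + 0.1140) − 1 = -7.0018%
Difference (ex-post − ex-ante) = -2.6620% → -2.66%.

-2.66%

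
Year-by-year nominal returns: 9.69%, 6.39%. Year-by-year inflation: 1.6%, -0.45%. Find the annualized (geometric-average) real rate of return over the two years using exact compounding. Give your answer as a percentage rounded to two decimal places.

7.42%

Nominal growth factor = 1.0969 × 1.0639 = 1.16699191
Price-level growth factor = 1.0160 × 0.9955 = 1.01142800
Real growth factor = 1.16699191 / 1.01142800 = 1.15380621
Annualized real rate = 1.15380621^(1/2) − 1 = 7.4154% → 7.42%.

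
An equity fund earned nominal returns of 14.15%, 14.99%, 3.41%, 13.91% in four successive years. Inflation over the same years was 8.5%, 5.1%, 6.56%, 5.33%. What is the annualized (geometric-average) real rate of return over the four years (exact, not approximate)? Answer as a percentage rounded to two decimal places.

4.84%

Compound the nominal returns: 1.1415 × 1.1499 × 1.0341 × 1.1391 = 1.54618117.
Compound inflation: 1.0850 × 1.0510 × 1.0656 × 1.0533 = 1.27990799.
Deflate: 1.54618117 / 1.27990799 = 1.20804088.
Annualized real rate = 1.20804088^(1/4) − 1 = 4.8384% → 4.84%.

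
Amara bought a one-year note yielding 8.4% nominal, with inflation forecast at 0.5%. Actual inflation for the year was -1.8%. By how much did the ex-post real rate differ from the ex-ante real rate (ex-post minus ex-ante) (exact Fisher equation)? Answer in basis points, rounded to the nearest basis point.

253 basis points

Ex-ante: (1 + 0.0840)/(1 + 0.0050) − 1 = 7.8607%
Ex-post: (1 + 0.0840)/(1 − 0.0180) − 1 = 10.3870%
Difference (ex-post − ex-ante) = 2.5263% → 253 basis points.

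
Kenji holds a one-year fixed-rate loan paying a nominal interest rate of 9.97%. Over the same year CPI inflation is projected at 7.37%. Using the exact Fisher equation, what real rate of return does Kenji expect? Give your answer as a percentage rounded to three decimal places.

2.422%

1 + r = 1.09970 / 1.07370 = 1.0242153
r = 1.0242153 − 1 = 2.42153%, i.e. 2.422%.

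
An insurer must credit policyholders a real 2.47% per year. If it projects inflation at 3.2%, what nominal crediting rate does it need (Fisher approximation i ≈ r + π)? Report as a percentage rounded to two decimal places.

5.67%

i ≈ r + π = 2.47% + 3.2% = 5.67%.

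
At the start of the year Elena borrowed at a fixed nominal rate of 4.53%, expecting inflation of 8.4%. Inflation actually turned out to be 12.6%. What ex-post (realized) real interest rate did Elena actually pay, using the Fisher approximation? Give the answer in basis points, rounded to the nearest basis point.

-807 basis points

Ex-post: 4.53% − 12.6% = -8.070%
So the realized real rate is -807 basis points.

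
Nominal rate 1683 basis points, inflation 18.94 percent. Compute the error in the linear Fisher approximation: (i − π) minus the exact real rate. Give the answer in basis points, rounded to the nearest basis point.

Approximate: r ≈ 16.830% − 18.940% = -2.1100%
Exact: (1 + 0.1683)/(1 + 0.1894) − 1 = -1.7740%
Error = -2.1100% − (-1.7740%) = -0.3360% → -34 basis points.

-34 basis points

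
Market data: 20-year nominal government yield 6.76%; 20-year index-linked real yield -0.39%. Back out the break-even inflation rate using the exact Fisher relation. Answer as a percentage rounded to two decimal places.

(1 + π) = (1 + i)/(1 + r) = 1.06760 / 0.99610 = 1.071780
Break-even inflation = 1.071780 − 1 → 7.18%.

7.18%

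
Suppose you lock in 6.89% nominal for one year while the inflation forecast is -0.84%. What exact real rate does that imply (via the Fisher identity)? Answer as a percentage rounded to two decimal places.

By the Fisher identity, 1 + r = (1 + i)/(1 + π).
1 + r = 1.06890 / 0.99160 = 1.077955
r = 1.077955 − 1 = 7.7955%, i.e. 7.80%.

7.80%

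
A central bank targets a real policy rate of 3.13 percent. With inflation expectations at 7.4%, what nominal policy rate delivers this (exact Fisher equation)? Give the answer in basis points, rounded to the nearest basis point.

1076 basis points

(1 + i) = (1 + r)(1 + π) = 1.03130 × 1.07400 = 1.1076162
i = 1.1076162 − 1, so the required nominal rate is 1076 basis points.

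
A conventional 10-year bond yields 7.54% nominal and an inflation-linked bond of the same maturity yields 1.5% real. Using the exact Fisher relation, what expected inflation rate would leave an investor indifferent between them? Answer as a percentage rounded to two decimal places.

(1 + π) = (1 + i)/(1 + r) = 1.07540 / 1.01500 = 1.059507
Break-even inflation = 1.059507 − 1 → 5.95%.

5.95%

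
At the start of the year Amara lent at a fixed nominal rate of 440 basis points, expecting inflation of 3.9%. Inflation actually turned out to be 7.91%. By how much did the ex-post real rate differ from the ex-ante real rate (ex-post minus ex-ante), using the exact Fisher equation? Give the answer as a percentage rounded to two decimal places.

-3.73%

Ex-ante: (1 + 0.0440)/(1 + 0.0390) − 1 = 0.4812%
Ex-post: (1 + 0.0440)/(1 + 0.0791) − 1 = -3.2527%
Difference (ex-post − ex-ante) = -3.7339% → -3.73%.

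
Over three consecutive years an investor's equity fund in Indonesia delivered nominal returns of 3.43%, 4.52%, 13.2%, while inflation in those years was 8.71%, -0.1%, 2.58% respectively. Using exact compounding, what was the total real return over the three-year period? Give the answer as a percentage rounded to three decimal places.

9.849%

Nominal growth factor = 1.0343 × 1.0452 × 1.1320 = 1.223749
Price-level growth factor = 1.0871 × 0.9990 × 1.0258 = 1.114032
Real growth factor = 1.223749 / 1.114032 = 1.098486
Total real return = 1.098486 − 1 → 9.849%.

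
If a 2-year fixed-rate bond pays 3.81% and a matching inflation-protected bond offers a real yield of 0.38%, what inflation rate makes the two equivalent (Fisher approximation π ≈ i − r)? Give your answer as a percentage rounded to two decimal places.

3.43%

π ≈ i − r = 3.81% − 0.38% → 3.43%.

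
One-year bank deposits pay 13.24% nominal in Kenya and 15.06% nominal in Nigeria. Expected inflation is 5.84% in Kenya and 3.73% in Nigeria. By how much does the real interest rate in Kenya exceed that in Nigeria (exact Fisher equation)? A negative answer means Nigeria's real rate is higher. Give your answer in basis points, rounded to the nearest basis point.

-393 basis points

Kenya: (1 + 0.1324)/(1 + 0.0584) − 1 = 6.9917%
Nigeria: (1 + 0.1506)/(1 + 0.0373) − 1 = 10.9226%
Differential = 6.9917% − 10.9226% = -3.9309% → -393 basis points.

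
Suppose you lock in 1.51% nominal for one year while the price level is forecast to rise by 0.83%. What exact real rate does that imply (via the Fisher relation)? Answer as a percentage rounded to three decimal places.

By the Fisher relation, 1 + r = (1 + i)/(1 + π).
1 + r = 1.01510 / 1.00830 = 1.006744
r = 1.006744 − 1 = 0.6744%, i.e. 0.674%.

0.674%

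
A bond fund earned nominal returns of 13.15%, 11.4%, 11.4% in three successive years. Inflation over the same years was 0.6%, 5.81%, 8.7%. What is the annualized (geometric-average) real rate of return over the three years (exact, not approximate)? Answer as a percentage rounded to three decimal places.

Compound the nominal returns: 1.1315 × 1.1140 × 1.1140 = 1.40418697.
Compound inflation: 1.0060 × 1.0581 × 1.0870 = 1.15705563.
Deflate: 1.40418697 / 1.15705563 = 1.21358640.
Annualized real rate = 1.21358640^(1/3) − 1 = 6.6654% → 6.665%.

6.665%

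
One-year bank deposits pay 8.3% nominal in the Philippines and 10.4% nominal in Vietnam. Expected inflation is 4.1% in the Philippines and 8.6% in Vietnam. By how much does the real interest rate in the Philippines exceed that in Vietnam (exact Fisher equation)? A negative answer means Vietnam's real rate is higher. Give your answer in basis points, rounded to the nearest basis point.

The Philippines: (1 + 0.0830)/(1 + 0.0410) − 1 = 4.0346%
Vietnam: (1 + 0.1040)/(1 + 0.0860) − 1 = 1.6575%
Differential = 4.0346% − 1.6575% = 2.3771% → 238 basis points.

238 basis points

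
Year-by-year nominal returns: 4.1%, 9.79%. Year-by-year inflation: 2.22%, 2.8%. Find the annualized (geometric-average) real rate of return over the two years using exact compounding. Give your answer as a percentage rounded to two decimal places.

Compound the nominal returns: 1.0410 × 1.0979 = 1.14291390.
Compound inflation: 1.0222 × 1.0280 = 1.05082160.
Deflate: 1.14291390 / 1.05082160 = 1.08763838.
Annualized real rate = 1.08763838^(1/2) − 1 = 4.2899% → 4.29%.

4.29%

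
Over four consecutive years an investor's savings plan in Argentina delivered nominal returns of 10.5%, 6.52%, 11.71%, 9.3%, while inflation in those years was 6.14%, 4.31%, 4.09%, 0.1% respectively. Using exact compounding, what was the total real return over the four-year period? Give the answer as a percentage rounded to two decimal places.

Nominal growth factor = 1.1050 × 1.0652 × 1.1171 × 1.0930 = 1.437162
Price-level growth factor = 1.0614 × 1.0431 × 1.0409 × 1.0010 = 1.153581
Real growth factor = 1.437162 / 1.153581 = 1.245826
Total real return = 1.245826 − 1 → 24.58%.

24.58%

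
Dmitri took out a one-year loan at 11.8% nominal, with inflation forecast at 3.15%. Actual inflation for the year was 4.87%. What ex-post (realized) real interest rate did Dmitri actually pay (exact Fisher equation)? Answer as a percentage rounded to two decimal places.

6.61%

Ex-post: (1 + 0.1180)/(1 + 0.0487) − 1 = 6.6082%
So the realized real rate is 6.61%.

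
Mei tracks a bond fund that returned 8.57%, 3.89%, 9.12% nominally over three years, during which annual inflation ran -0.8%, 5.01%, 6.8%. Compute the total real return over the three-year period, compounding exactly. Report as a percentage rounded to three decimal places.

10.630%

Nominal growth factor = 1.0857 × 1.0389 × 1.0912 = 1.230801
Price-level growth factor = 0.9920 × 1.0501 × 1.0680 = 1.112535
Real growth factor = 1.230801 / 1.112535 = 1.106304
Total real return = 1.106304 − 1 → 10.630%.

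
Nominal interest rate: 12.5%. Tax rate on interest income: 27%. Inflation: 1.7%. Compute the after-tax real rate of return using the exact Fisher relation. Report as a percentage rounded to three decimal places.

After-tax nominal return = 12.5% × (1 − 0.27) = 9.1250%.
1 + r = 1.09125 / 1.01700 = 1.073009
After-tax real rate = 1.073009 − 1 → 7.301%.

7.301%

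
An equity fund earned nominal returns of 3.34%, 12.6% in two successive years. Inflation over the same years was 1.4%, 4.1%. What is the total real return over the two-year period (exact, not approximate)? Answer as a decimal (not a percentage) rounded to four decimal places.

Nominal growth factor = 1.0334 × 1.1260 = 1.163608
Price-level growth factor = 1.0140 × 1.0410 = 1.055574
Real growth factor = 1.163608 / 1.055574 = 1.102347
Total real return = 1.102347 − 1 → 0.1023.

0.1023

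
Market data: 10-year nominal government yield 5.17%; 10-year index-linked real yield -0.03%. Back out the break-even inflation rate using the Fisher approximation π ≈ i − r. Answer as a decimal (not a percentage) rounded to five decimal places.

0.05200

π ≈ i − r = 5.17% − (-0.03%) → 0.05200.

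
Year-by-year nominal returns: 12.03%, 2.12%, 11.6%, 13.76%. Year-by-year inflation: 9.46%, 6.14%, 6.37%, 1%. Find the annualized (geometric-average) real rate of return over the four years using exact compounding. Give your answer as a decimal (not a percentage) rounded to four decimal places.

Nominal growth factor = 1.1203 × 1.0212 × 1.1160 × 1.1376 = 1.45244241
Price-level growth factor = 1.0946 × 1.0614 × 1.0637 × 1.0100 = 1.24817379
Real growth factor = 1.45244241 / 1.24817379 = 1.16365398
Annualized real rate = 1.16365398^(1/4) − 1 = 3.8618% → 0.0386.

0.0386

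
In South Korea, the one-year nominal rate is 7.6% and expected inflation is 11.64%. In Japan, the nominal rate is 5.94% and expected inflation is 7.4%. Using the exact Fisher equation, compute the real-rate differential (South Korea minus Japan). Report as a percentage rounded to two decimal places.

-2.26%

South Korea: (1 + 0.0760)/(1 + 0.1164) − 1 = -3.6188%
Japan: (1 + 0.0594)/(1 + 0.0740) − 1 = -1.3594%
Differential = -3.6188% − (-1.3594%) = -2.2594% → -2.26%.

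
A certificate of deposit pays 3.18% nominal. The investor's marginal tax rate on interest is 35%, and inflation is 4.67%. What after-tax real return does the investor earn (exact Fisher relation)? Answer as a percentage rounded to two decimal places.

-2.49%

After-tax nominal return = 3.18% × (1 − 0.35) = 2.0670%.
1 + r = 1.02067 / 1.04670 = 0.975131
After-tax real rate = 0.975131 − 1 → -2.49%.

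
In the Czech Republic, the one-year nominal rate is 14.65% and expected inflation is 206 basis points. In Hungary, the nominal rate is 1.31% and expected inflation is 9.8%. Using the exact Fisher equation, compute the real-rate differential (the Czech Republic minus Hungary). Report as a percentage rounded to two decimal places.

20.07%

The Czech Republic: (1 + 0.1465)/(1 + 0.0206) − 1 = 12.3359%
Hungary: (1 + 0.0131)/(1 + 0.0980) − 1 = -7.7322%
Differential = 12.3359% − (-7.7322%) = 20.0681% → 20.07%.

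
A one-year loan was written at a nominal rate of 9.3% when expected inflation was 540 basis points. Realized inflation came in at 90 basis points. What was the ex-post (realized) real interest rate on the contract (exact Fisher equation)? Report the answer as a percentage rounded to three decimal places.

8.325%

Ex-post: (1 + 0.0930)/(1 + 0.0090) − 1 = 8.3251%
So the realized real rate is 8.325%.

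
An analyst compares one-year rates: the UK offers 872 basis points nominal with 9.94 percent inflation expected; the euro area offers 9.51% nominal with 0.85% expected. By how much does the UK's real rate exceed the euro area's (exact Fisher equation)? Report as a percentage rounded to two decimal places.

-9.70%

The UK: (1 + 0.0872)/(1 + 0.0994) − 1 = -1.1097%
The euro area: (1 + 0.0951)/(1 + 0.0085) − 1 = 8.5870%
Differential = -1.1097% − 8.5870% = -9.6967% → -9.70%.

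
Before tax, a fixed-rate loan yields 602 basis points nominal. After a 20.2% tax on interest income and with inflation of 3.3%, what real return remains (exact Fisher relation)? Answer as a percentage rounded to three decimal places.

1.456%

After-tax nominal return = 6.02% × (1 − 0.202) = 4.80396%.
1 + r = 1.0480396 / 1.03300 = 1.014559
After-tax real rate = 1.014559 − 1 → 1.456%.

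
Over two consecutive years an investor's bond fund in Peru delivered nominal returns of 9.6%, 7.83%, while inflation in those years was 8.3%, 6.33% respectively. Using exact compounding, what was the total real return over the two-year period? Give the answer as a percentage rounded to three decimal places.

Compound the nominal returns: 1.0960 × 1.0783 = 1.181817.
Compound inflation: 1.0830 × 1.0633 = 1.151554.
Deflate: 1.181817 / 1.151554 = 1.026280.
Total real return = 1.026280 − 1 → 2.628%.

2.628%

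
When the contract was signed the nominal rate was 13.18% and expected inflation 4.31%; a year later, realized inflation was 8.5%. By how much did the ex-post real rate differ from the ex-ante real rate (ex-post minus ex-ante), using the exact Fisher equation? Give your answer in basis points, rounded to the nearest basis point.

Ex-ante: (1 + 0.1318)/(1 + 0.0431) − 1 = 8.5035%
Ex-post: (1 + 0.1318)/(1 + 0.0850) − 1 = 4.3134%
Difference (ex-post − ex-ante) = -4.1901% → -419 basis points.

-419 basis points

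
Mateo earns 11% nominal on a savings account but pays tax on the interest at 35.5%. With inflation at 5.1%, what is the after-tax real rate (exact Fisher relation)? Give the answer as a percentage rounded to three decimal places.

1.898%

After-tax nominal return = 11% × (1 − 0.355) = 7.0950%.
1 + r = 1.07095 / 1.05100 = 1.018982
After-tax real rate = 1.018982 − 1 → 1.898%.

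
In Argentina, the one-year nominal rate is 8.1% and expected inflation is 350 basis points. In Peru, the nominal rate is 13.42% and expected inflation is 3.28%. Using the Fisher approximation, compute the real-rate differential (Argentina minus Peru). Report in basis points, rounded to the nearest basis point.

-554 basis points

Argentina: 8.1% − 3.5% = 4.600%
Peru: 13.42% − 3.28% = 10.140%
Differential = -5.540% → -554 basis points.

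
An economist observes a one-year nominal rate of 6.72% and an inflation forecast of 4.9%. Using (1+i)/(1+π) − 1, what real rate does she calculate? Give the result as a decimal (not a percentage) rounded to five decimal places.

0.01735

By the Fisher equation, 1 + r = (1 + i)/(1 + π).
1 + r = 1.06720 / 1.04900 = 1.017350
r = 1.017350 − 1 = 1.7350%, i.e. 0.01735.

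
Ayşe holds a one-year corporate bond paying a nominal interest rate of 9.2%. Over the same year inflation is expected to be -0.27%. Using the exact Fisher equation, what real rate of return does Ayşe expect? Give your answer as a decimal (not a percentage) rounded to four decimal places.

1 + r = 1.09200 / 0.99730 = 1.094956
r = 1.094956 − 1 = 9.4956%, i.e. 0.0950.

0.0950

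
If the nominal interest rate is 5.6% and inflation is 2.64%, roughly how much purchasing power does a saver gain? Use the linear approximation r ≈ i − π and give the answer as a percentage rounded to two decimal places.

2.96%

r ≈ i − π = 5.6% − 2.64% = 2.96%.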